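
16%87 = 16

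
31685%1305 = 365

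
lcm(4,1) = 4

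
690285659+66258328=756543987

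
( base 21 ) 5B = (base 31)3N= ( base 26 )4C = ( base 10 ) 116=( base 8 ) 164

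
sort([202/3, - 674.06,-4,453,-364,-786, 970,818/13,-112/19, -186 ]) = [-786, - 674.06, - 364, - 186, - 112/19,-4,818/13, 202/3,453, 970]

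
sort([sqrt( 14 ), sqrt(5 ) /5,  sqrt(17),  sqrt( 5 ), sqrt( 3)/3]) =[sqrt( 5) /5, sqrt( 3)/3  ,  sqrt(5) , sqrt( 14 ),sqrt (17 )] 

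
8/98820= 2/24705 =0.00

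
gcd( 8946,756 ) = 126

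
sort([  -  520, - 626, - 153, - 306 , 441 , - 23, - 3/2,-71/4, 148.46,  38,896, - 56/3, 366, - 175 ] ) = [ - 626, - 520,- 306, - 175, - 153, - 23, - 56/3, - 71/4, - 3/2 , 38, 148.46,366, 441, 896] 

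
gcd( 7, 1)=1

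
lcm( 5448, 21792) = 21792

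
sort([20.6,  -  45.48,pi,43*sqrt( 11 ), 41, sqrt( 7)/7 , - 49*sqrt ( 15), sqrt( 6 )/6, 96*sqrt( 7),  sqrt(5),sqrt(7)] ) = [ - 49*sqrt(15), - 45.48,sqrt (7 ) /7,sqrt( 6)/6, sqrt( 5 ), sqrt( 7) , pi,20.6, 41 , 43*sqrt(11),96*sqrt( 7)]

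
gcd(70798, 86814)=182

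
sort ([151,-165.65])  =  [ -165.65, 151]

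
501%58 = 37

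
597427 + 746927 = 1344354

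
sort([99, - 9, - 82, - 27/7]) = [ - 82, - 9, - 27/7,  99]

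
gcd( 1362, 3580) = 2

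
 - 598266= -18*33237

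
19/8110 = 19/8110= 0.00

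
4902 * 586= 2872572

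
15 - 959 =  - 944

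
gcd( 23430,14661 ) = 3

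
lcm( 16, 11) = 176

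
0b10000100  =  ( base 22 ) 60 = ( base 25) 57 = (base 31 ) 48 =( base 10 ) 132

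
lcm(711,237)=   711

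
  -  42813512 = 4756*( - 9002)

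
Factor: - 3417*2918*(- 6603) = 65837232018 = 2^1 * 3^2*17^1* 31^1*67^1*71^1*1459^1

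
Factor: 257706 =2^1  *  3^2*103^1*139^1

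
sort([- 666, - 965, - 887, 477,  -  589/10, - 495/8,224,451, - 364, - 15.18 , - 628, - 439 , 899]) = [  -  965, - 887, - 666, - 628, - 439, -364, -495/8, - 589/10,-15.18,224,451,477  ,  899]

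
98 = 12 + 86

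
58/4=14 + 1/2 = 14.50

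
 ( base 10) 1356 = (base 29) 1hm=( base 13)804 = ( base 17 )4bd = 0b10101001100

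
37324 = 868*43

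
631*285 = 179835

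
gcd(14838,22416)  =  6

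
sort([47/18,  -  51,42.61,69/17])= [ - 51, 47/18,69/17, 42.61]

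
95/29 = 95/29 = 3.28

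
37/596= 37/596 = 0.06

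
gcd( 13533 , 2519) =1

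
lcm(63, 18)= 126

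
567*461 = 261387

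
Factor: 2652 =2^2*3^1*13^1*17^1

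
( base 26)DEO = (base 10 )9176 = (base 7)35516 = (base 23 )H7M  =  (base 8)21730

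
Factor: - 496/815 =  - 2^4*5^( - 1)*31^1*163^ (-1)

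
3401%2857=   544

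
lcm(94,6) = 282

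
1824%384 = 288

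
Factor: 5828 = 2^2 *31^1*47^1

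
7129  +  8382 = 15511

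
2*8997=17994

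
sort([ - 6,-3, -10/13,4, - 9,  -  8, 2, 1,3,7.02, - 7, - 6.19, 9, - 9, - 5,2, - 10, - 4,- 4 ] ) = [  -  10, - 9, - 9 , - 8, - 7, -6.19, - 6, - 5, - 4, - 4, - 3, - 10/13, 1, 2,2 , 3,4, 7.02 , 9]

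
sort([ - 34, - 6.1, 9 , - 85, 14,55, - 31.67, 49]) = [ - 85 , - 34, - 31.67,-6.1,9 , 14,49, 55 ]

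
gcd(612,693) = 9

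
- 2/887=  - 2/887=   - 0.00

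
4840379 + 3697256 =8537635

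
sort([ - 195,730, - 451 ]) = [ - 451, - 195, 730 ] 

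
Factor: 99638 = 2^1 * 7^1*11^1*647^1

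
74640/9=24880/3  =  8293.33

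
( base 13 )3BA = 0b1010010100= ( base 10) 660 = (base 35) IU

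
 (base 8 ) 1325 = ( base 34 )LB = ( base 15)335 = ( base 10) 725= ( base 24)165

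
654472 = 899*728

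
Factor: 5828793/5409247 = 3^1*17^(-1)*193^1*10067^1*318191^(- 1 )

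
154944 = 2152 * 72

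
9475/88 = 9475/88 = 107.67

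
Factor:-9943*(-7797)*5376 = 2^8*3^2*7^1*23^1*61^1*113^1*163^1 = 416777469696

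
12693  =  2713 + 9980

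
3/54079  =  3/54079 = 0.00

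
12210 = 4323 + 7887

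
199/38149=199/38149 = 0.01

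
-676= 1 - 677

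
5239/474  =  11 +25/474 = 11.05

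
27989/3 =27989/3= 9329.67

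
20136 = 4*5034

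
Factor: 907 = 907^1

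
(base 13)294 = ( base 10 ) 459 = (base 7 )1224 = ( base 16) 1CB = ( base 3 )122000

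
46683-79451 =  - 32768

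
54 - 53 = 1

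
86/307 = 86/307 = 0.28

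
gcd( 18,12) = 6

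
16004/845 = 16004/845= 18.94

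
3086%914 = 344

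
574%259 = 56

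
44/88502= 22/44251 = 0.00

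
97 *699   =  67803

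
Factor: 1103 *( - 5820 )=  - 2^2*3^1*5^1*97^1*1103^1 = - 6419460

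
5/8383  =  5/8383 = 0.00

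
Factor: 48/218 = 24/109 = 2^3*3^1 * 109^( - 1)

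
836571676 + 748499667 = 1585071343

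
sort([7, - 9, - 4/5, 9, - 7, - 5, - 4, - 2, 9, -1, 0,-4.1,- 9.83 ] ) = [ - 9.83 , - 9 , -7, - 5,- 4.1, - 4, - 2, - 1, -4/5, 0, 7 , 9, 9 ] 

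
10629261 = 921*11541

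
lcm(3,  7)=21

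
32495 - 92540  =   - 60045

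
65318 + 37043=102361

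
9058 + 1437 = 10495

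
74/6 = 37/3 =12.33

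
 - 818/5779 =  - 1+4961/5779 =- 0.14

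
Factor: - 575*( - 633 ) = 363975 = 3^1*5^2*23^1 * 211^1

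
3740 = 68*55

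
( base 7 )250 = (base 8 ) 205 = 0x85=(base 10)133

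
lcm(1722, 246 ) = 1722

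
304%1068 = 304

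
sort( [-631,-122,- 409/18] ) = [ - 631,-122, - 409/18]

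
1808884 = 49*36916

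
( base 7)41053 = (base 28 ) ckh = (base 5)304420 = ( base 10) 9985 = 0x2701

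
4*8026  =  32104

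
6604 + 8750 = 15354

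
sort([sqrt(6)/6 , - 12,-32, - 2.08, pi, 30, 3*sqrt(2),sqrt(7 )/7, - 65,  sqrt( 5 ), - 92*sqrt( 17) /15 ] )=[ - 65,- 32, - 92*sqrt(17)/15, - 12, -2.08, sqrt( 7)/7,sqrt(6)/6 , sqrt(5) , pi , 3*sqrt (2) , 30 ] 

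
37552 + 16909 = 54461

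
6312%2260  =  1792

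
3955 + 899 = 4854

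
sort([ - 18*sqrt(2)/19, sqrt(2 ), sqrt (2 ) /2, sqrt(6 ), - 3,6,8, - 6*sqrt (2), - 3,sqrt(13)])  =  [ - 6*sqrt( 2 ),-3,- 3,-18*sqrt(2 ) /19,sqrt( 2 )/2,sqrt( 2 ), sqrt(6 ),  sqrt (13 ),6,8]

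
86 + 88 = 174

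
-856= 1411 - 2267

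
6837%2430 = 1977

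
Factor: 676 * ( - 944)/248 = - 2^3*13^2  *31^( - 1)*59^1 = - 79768/31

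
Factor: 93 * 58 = 5394 = 2^1 * 3^1*29^1*31^1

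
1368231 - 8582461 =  - 7214230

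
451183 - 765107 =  - 313924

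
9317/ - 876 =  - 11+319/876 = - 10.64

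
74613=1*74613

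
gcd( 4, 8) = 4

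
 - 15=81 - 96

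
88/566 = 44/283 = 0.16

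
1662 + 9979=11641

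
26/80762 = 13/40381 =0.00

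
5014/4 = 2507/2 = 1253.50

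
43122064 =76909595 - 33787531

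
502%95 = 27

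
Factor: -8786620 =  - 2^2*5^1*17^1*43^1*601^1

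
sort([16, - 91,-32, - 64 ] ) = [-91,-64, - 32, 16 ] 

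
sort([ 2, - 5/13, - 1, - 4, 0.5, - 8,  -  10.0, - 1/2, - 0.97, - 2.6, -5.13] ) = [ - 10.0, - 8 , - 5.13, - 4, - 2.6 ,-1, - 0.97, - 1/2 , - 5/13,0.5,2]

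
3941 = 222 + 3719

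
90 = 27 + 63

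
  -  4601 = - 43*107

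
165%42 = 39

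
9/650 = 9/650=0.01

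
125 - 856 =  - 731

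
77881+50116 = 127997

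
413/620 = 413/620 = 0.67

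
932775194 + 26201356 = 958976550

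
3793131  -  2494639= 1298492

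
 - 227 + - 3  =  -230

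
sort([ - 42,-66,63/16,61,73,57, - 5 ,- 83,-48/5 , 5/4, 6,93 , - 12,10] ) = [-83, - 66,  -  42, - 12, - 48/5,  -  5, 5/4, 63/16, 6,10, 57, 61,73,93] 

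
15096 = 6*2516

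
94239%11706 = 591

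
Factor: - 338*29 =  - 9802 = - 2^1 * 13^2*29^1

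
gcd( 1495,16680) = 5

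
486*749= 364014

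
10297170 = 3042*3385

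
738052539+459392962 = 1197445501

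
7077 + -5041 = 2036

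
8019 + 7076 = 15095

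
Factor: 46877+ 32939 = 79816 = 2^3*11^1*907^1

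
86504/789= 109 + 503/789 = 109.64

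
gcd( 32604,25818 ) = 78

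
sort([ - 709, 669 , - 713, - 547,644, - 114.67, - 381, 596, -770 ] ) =[ - 770, - 713, - 709, - 547, -381, - 114.67, 596,644, 669]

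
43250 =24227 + 19023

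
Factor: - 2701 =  - 37^1*73^1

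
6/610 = 3/305 = 0.01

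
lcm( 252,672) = 2016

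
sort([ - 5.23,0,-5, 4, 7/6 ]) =[ - 5.23, - 5,0, 7/6,4]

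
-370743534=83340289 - 454083823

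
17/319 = 17/319 = 0.05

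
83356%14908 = 8816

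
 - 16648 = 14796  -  31444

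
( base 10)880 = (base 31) SC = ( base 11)730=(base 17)30d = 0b1101110000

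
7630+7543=15173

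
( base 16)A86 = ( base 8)5206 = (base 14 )da6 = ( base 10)2694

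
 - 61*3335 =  - 203435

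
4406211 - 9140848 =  - 4734637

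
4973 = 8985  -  4012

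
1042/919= 1 + 123/919 = 1.13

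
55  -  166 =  - 111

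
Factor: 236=2^2 * 59^1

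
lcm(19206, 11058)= 364914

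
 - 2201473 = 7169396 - 9370869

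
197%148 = 49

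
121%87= 34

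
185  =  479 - 294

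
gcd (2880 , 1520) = 80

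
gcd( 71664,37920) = 48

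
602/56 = 43/4 = 10.75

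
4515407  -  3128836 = 1386571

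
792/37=792/37 = 21.41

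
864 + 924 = 1788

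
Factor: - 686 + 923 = 237 = 3^1*79^1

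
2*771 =1542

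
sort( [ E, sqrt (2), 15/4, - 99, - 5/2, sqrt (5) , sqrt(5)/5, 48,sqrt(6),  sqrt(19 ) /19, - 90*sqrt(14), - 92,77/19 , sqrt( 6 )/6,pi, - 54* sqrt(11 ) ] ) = [-90*sqrt(14), - 54*sqrt(11), - 99, - 92 , - 5/2,sqrt( 19 )/19,sqrt( 6 ) /6, sqrt(5)/5, sqrt(2), sqrt( 5), sqrt(6), E, pi,15/4, 77/19, 48 ]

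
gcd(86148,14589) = 9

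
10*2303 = 23030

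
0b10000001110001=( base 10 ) 8305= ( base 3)102101121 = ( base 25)d75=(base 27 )bag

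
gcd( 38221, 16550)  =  1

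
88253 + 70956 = 159209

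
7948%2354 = 886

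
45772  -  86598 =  - 40826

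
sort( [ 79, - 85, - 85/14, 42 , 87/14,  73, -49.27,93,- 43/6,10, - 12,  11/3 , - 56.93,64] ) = [ - 85,  -  56.93, - 49.27, - 12, - 43/6 ,  -  85/14, 11/3, 87/14, 10, 42 , 64,  73, 79, 93 ] 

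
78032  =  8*9754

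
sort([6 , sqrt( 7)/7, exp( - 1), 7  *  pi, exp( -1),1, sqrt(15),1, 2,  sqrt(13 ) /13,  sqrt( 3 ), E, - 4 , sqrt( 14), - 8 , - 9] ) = [-9, - 8, - 4, sqrt( 13) /13 , exp( - 1 ), exp( - 1),sqrt( 7)/7 , 1, 1, sqrt (3 ),2,  E, sqrt(14 ),sqrt(15 ), 6, 7*pi ]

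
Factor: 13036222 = 2^1*6518111^1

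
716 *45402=32507832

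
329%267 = 62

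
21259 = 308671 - 287412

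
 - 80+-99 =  - 179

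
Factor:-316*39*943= - 11621532 = - 2^2*3^1*13^1 * 23^1*41^1*79^1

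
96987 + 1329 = 98316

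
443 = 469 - 26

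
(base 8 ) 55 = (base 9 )50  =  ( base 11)41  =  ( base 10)45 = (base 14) 33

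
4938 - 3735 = 1203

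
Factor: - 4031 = -29^1*139^1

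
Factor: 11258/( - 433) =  - 26 = - 2^1*13^1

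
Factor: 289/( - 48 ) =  - 2^( - 4)*3^( - 1 )*17^2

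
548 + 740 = 1288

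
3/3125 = 3/3125 = 0.00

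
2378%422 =268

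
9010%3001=7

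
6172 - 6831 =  - 659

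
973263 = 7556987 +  - 6583724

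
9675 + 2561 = 12236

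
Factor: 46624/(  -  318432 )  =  -47/321 = - 3^( - 1 ) * 47^1*107^( - 1)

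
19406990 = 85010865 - 65603875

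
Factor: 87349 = 113^1*773^1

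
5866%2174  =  1518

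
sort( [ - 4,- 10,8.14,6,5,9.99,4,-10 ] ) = [  -  10, - 10,  -  4, 4 , 5, 6, 8.14, 9.99 ] 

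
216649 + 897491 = 1114140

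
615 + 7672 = 8287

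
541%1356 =541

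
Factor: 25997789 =127^1*204707^1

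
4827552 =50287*96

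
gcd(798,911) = 1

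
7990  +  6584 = 14574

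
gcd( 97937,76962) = 1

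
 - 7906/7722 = -3953/3861 = - 1.02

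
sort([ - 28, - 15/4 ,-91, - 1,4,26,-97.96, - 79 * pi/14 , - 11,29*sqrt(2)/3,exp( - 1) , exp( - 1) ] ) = [ - 97.96, - 91, - 28, - 79*pi/14, - 11, - 15/4, - 1,exp(-1), exp( - 1),4,29 *sqrt( 2)/3,26]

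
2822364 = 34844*81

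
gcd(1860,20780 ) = 20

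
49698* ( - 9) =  - 447282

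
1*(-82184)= - 82184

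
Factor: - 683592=-2^3*3^1*7^1  *13^1*313^1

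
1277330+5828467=7105797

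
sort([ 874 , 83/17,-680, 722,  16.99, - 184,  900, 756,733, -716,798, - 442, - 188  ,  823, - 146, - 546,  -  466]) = [ - 716,  -  680,-546, - 466, - 442,-188, - 184, - 146, 83/17,16.99,722,  733, 756,798 , 823,874 , 900 ]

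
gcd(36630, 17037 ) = 9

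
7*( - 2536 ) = -17752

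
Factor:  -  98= - 2^1*7^2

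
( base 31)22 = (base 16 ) 40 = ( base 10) 64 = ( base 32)20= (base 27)2a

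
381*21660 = 8252460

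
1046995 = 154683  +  892312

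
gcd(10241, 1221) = 11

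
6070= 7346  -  1276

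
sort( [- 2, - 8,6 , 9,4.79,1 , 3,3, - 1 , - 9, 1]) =[ - 9  , - 8 , - 2, - 1,1 , 1,  3,3,4.79,6,9 ] 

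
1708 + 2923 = 4631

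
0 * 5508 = 0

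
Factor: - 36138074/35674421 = -2^1*7^1 * 197^1*13103^1*35674421^ ( -1 )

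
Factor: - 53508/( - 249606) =2^1*3^ ( - 1)* 7^1 *13^1*283^( - 1) = 182/849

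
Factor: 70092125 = 5^3*560737^1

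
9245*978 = 9041610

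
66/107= 66/107 = 0.62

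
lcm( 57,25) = 1425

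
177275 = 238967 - 61692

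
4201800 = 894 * 4700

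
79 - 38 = 41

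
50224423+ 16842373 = 67066796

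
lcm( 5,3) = 15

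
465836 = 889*524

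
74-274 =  - 200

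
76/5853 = 76/5853 = 0.01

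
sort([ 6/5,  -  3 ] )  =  [ - 3, 6/5]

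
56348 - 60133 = - 3785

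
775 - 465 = 310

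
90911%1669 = 785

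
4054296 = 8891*456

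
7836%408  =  84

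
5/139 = 5/139=0.04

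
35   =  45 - 10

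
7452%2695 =2062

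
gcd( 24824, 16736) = 8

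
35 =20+15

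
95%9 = 5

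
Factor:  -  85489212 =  - 2^2 *3^1 * 53^1*134417^1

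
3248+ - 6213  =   - 2965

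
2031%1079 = 952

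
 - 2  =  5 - 7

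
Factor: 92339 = 13^1*7103^1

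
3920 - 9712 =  - 5792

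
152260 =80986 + 71274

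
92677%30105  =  2362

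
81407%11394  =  1649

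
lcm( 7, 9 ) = 63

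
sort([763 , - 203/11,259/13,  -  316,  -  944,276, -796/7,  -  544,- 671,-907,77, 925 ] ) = [ - 944,-907, - 671, -544, - 316,-796/7, - 203/11,259/13 , 77,276,763,  925 ]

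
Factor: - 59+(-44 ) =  - 103^1 = - 103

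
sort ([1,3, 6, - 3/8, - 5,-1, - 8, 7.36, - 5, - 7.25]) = [  -  8, - 7.25, - 5,-5, - 1, - 3/8,1,3,6,7.36]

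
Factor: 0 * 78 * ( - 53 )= 0^1  =  0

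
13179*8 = 105432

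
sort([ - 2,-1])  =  [ - 2, - 1 ]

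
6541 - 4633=1908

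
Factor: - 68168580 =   -  2^2*3^1*5^1*19^1*59797^1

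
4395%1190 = 825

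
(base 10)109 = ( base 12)91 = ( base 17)67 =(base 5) 414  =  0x6D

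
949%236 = 5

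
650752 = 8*81344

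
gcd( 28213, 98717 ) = 1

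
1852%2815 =1852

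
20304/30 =3384/5 = 676.80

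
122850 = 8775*14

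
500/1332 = 125/333 = 0.38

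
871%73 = 68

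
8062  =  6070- - 1992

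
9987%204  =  195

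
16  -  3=13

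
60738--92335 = 153073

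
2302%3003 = 2302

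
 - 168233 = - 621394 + 453161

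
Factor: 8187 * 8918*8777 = 2^1*3^1*7^3*13^1*67^1* 131^1 * 2729^1  =  640823392482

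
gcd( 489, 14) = 1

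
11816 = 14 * 844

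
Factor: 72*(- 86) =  - 2^4*3^2*43^1 = - 6192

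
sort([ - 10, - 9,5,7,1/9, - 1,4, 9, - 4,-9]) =[ - 10, - 9, - 9, - 4, - 1,1/9 , 4,5,7,9]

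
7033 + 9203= 16236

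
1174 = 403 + 771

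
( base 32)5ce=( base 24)9DM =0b1010110001110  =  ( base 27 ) 7fa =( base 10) 5518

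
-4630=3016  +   - 7646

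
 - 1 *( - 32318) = 32318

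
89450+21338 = 110788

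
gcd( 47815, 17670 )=5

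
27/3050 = 27/3050= 0.01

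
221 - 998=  - 777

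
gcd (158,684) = 2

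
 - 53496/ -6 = 8916 + 0/1=8916.00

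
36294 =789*46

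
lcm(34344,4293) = 34344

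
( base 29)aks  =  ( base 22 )idk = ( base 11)6859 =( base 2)10001100111010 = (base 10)9018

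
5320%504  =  280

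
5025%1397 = 834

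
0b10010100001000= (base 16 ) 2508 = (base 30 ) ag0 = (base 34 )86S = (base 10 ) 9480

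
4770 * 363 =1731510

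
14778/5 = 2955+3/5  =  2955.60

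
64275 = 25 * 2571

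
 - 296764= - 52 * 5707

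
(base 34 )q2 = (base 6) 4034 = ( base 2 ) 1101110110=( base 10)886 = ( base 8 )1566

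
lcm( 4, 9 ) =36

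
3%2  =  1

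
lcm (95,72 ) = 6840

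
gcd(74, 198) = 2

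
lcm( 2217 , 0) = 0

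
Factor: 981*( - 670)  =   - 657270 = - 2^1*3^2*5^1*67^1 * 109^1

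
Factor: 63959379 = 3^1 * 11^1 * 1938163^1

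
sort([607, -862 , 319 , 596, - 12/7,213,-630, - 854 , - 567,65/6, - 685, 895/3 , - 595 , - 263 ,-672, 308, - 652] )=[ - 862 , - 854, - 685 , - 672, - 652 ,-630, - 595 , - 567, - 263,-12/7, 65/6, 213,895/3,308,  319, 596 , 607]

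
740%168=68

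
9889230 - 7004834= 2884396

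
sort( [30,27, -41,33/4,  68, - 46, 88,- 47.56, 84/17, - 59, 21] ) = [  -  59,-47.56, -46,  -  41, 84/17, 33/4, 21 , 27,30,68, 88 ]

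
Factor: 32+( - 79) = - 47 = - 47^1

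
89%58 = 31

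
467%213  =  41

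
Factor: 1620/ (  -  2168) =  - 405/542 = - 2^( - 1 )* 3^4*5^1*271^( -1 )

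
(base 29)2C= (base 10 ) 70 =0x46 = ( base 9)77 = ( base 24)2m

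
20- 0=20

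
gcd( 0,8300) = 8300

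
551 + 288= 839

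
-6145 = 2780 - 8925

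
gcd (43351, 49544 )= 6193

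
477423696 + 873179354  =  1350603050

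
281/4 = 281/4 = 70.25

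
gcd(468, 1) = 1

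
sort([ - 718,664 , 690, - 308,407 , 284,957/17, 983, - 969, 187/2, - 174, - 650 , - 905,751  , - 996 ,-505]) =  [  -  996, - 969, - 905, - 718, - 650,  -  505  , - 308, - 174, 957/17, 187/2,  284,407,664,690, 751, 983 ] 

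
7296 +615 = 7911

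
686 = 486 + 200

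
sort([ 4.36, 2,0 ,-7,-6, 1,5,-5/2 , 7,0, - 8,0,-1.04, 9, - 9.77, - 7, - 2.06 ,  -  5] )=[  -  9.77 , - 8,-7, - 7, - 6, - 5, - 5/2, - 2.06, - 1.04, 0,  0,  0, 1,2,4.36, 5 , 7, 9] 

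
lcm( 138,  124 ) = 8556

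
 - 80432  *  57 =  - 4584624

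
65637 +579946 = 645583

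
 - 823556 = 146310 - 969866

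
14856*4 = 59424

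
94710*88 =8334480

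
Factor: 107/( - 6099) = - 3^( - 1)*19^( - 1) = - 1/57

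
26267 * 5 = 131335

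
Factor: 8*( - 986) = -2^4 * 17^1*29^1 = - 7888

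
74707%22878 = 6073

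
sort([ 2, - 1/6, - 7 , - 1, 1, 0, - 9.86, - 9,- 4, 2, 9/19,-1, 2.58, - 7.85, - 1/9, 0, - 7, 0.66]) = [ - 9.86, - 9 , - 7.85, -7  , - 7, -4, - 1, - 1, - 1/6, - 1/9, 0,0, 9/19,0.66, 1 , 2,  2, 2.58]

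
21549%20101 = 1448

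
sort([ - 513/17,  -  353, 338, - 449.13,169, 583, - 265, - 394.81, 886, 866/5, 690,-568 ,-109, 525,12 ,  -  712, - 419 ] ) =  [ - 712,-568, - 449.13, - 419, - 394.81, - 353, - 265, - 109,-513/17 , 12, 169, 866/5,338, 525, 583,690,886 ] 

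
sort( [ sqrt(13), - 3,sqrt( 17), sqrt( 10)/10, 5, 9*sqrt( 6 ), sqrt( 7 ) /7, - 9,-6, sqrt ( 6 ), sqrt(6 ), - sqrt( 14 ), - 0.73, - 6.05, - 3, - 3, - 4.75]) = [- 9, - 6.05,-6 , - 4.75,-sqrt ( 14 ), - 3,-3 ,-3,-0.73, sqrt(10 ) /10, sqrt( 7)/7, sqrt( 6 ),  sqrt( 6), sqrt(13),sqrt(17 ), 5, 9*sqrt(6 ) ]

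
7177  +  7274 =14451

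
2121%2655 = 2121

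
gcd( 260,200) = 20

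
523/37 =523/37 =14.14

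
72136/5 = 14427 +1/5 = 14427.20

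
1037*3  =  3111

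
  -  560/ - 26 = 21+7/13 = 21.54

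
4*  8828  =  35312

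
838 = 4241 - 3403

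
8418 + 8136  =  16554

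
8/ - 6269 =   -  8/6269 = - 0.00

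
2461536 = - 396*( - 6216 )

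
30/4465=6/893 =0.01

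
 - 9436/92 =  - 2359/23 = - 102.57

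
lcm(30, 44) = 660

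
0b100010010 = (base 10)274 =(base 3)101011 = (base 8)422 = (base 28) 9M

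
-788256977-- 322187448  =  -466069529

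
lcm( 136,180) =6120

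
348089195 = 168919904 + 179169291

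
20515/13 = 1578 + 1/13= 1578.08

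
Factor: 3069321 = 3^1*1023107^1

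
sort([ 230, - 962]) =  [ - 962, 230]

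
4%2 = 0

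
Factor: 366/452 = 2^( - 1)*3^1*61^1*113^(-1) = 183/226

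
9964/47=212=212.00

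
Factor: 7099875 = 3^2 * 5^3*6311^1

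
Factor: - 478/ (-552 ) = 239/276 = 2^( - 2) * 3^( - 1 )*23^( - 1) * 239^1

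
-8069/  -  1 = 8069/1=8069.00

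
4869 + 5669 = 10538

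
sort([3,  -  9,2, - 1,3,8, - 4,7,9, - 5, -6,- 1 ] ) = [ - 9 ,  -  6,-5, - 4, - 1,-1,2,3, 3, 7,8,9]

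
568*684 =388512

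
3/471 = 1/157 =0.01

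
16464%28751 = 16464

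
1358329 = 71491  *19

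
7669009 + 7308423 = 14977432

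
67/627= 67/627=0.11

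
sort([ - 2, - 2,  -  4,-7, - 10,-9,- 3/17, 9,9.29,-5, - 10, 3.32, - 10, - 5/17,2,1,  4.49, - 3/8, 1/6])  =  [-10, - 10, - 10, - 9,  -  7,  -  5,-4,  -  2,- 2, - 3/8, - 5/17, - 3/17,  1/6, 1, 2,  3.32,  4.49 , 9, 9.29]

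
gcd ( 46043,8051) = 1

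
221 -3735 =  - 3514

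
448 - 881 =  - 433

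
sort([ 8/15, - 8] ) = [ - 8, 8/15 ] 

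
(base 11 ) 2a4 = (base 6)1352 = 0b101100100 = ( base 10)356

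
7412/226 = 3706/113 = 32.80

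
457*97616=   44610512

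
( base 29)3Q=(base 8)161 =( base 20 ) 5d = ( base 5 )423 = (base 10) 113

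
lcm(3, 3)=3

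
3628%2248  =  1380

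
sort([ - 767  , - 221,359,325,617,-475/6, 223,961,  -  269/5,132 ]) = [ - 767,-221,  -  475/6,- 269/5,132,223,325,359  ,  617,961 ] 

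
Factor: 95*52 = 2^2*5^1*13^1*19^1 = 4940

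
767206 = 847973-80767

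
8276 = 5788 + 2488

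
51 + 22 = 73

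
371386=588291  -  216905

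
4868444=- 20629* ( - 236 )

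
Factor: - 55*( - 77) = 4235 = 5^1*7^1*11^2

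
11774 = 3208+8566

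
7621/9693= 7621/9693= 0.79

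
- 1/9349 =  - 1 + 9348/9349 = - 0.00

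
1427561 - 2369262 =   -  941701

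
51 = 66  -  15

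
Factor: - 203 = -7^1 * 29^1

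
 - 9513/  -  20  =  9513/20 =475.65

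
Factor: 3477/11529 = 3^(-2 )*7^( - 1) * 19^1 = 19/63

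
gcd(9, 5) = 1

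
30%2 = 0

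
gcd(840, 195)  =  15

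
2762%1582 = 1180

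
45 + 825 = 870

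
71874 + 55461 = 127335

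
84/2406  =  14/401 = 0.03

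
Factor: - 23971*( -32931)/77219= 3^2*37^( -1 )*2087^( - 1)*3659^1*23971^1  =  789389001/77219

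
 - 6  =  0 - 6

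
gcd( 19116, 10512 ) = 36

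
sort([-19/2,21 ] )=[-19/2,21]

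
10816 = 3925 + 6891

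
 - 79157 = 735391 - 814548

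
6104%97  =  90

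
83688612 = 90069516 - 6380904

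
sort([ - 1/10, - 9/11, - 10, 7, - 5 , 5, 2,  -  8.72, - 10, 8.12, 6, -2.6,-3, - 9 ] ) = [ - 10, - 10, - 9, - 8.72, - 5, - 3, - 2.6, - 9/11,-1/10,2,5, 6, 7 , 8.12] 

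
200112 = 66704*3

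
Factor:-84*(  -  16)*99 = 2^6*3^3 *7^1*11^1=133056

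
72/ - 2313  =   - 8/257= - 0.03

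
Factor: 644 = 2^2*7^1*23^1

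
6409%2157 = 2095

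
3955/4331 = 3955/4331 =0.91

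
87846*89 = 7818294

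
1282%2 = 0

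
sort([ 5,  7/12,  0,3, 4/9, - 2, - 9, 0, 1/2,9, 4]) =[ - 9,  -  2,0 , 0, 4/9, 1/2, 7/12,3 , 4,5,9 ] 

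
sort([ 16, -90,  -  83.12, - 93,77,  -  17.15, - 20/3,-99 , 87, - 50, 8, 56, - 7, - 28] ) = [  -  99,  -  93, - 90,- 83.12  ,- 50,-28, - 17.15, - 7, - 20/3, 8, 16, 56,77, 87]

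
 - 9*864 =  - 7776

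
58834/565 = 58834/565 = 104.13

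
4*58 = 232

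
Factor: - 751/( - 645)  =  3^( - 1)*5^(-1 )*43^(-1)*751^1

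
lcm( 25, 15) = 75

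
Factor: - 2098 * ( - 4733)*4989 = 2^1 * 3^1*1049^1*1663^1*4733^1 = 49539941826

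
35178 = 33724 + 1454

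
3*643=1929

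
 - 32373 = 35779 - 68152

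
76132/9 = 76132/9 = 8459.11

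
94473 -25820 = 68653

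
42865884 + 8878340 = 51744224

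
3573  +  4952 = 8525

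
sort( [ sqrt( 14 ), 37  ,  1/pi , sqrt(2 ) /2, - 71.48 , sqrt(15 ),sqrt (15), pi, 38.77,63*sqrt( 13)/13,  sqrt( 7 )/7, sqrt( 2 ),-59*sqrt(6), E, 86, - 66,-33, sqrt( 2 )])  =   [ - 59*sqrt( 6),-71.48,- 66, - 33 , 1/pi,  sqrt( 7 )/7,sqrt( 2 )/2, sqrt (2), sqrt( 2),E,pi,sqrt ( 14 ), sqrt( 15),sqrt( 15 ),63 *sqrt( 13 )/13, 37, 38.77, 86]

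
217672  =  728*299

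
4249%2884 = 1365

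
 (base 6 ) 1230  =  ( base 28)AQ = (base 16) 132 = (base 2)100110010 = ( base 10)306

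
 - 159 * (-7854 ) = 1248786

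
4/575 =4/575=0.01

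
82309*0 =0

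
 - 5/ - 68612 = 5/68612 = 0.00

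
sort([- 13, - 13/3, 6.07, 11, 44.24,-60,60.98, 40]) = [ - 60, - 13,- 13/3, 6.07,11,  40, 44.24, 60.98]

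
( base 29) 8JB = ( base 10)7290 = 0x1C7A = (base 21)gb3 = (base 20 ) i4a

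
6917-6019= 898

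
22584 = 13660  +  8924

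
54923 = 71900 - 16977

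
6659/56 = 6659/56  =  118.91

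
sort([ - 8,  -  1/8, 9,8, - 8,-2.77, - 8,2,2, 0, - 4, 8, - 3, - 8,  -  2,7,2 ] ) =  [ - 8 , - 8, - 8, - 8, - 4, - 3, - 2.77, - 2, - 1/8,0,2,2,2,7, 8,8, 9]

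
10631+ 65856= 76487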